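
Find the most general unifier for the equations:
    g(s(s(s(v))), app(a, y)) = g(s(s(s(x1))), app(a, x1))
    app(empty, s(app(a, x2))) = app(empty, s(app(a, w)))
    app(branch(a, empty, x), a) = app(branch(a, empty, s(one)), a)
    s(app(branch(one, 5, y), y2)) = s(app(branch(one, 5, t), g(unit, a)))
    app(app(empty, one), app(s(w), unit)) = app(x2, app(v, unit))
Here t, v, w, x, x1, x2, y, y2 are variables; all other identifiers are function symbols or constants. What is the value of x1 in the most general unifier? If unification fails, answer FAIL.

Decompose g/2: s(s(s(v))) = s(s(s(x1))),  app(a, y) = app(a, x1).
Decompose s/1: s(s(v)) = s(s(x1)).
Decompose s/1: s(v) = s(x1).
Decompose s/1: v = x1.
Bind v := x1; substituting into the one remaining equation that mentions v gives: app(app(empty, one), app(s(w), unit)) = app(x2, app(x1, unit)).
Decompose app/2: a = a,  y = x1.
Delete trivial equation a = a.
Bind y := x1; substituting into the one remaining equation that mentions y gives: s(app(branch(one, 5, x1), y2)) = s(app(branch(one, 5, t), g(unit, a))).
Decompose app/2: empty = empty,  s(app(a, x2)) = s(app(a, w)).
Delete trivial equation empty = empty.
Decompose s/1: app(a, x2) = app(a, w).
Decompose app/2: a = a,  x2 = w.
Delete trivial equation a = a.
Bind x2 := w; substituting into the one remaining equation that mentions x2 gives: app(app(empty, one), app(s(w), unit)) = app(w, app(x1, unit)).
Decompose app/2: branch(a, empty, x) = branch(a, empty, s(one)),  a = a.
Decompose branch/3: a = a,  empty = empty,  x = s(one).
Delete trivial equation a = a.
Delete trivial equation empty = empty.
Bind x := s(one); no other remaining equation mentions x.
Delete trivial equation a = a.
Decompose s/1: app(branch(one, 5, x1), y2) = app(branch(one, 5, t), g(unit, a)).
Decompose app/2: branch(one, 5, x1) = branch(one, 5, t),  y2 = g(unit, a).
Decompose branch/3: one = one,  5 = 5,  x1 = t.
Delete trivial equation one = one.
Delete trivial equation 5 = 5.
Bind x1 := t; substituting into the one remaining equation that mentions x1 gives: app(app(empty, one), app(s(w), unit)) = app(w, app(t, unit)). Substituting into the earlier bindings gives v := t, y := t.
Bind y2 := g(unit, a); no other remaining equation mentions y2.
Decompose app/2: app(empty, one) = w,  app(s(w), unit) = app(t, unit).
Bind w := app(empty, one); substituting into the remaining equation gives: app(s(app(empty, one)), unit) = app(t, unit). Substituting into the earlier binding gives x2 := app(empty, one).
Decompose app/2: s(app(empty, one)) = t,  unit = unit.
Bind t := s(app(empty, one)); no other remaining equation mentions t. Substituting into the earlier bindings gives v := s(app(empty, one)), y := s(app(empty, one)), x1 := s(app(empty, one)).
Delete trivial equation unit = unit.
MGU = { v := s(app(empty, one)), y := s(app(empty, one)), x2 := app(empty, one), x := s(one), x1 := s(app(empty, one)), y2 := g(unit, a), w := app(empty, one), t := s(app(empty, one)) }, so x1 := s(app(empty, one)).

s(app(empty, one))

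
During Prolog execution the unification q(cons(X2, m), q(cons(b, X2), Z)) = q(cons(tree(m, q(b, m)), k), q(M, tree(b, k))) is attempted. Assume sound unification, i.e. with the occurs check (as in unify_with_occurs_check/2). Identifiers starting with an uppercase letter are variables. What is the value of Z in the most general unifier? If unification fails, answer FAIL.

FAIL

Decompose q/2: cons(X2, m) = cons(tree(m, q(b, m)), k),  q(cons(b, X2), Z) = q(M, tree(b, k)).
Decompose cons/2: X2 = tree(m, q(b, m)),  m = k.
Bind X2 := tree(m, q(b, m)); substituting into the one remaining equation that mentions X2 gives: q(cons(b, tree(m, q(b, m))), Z) = q(M, tree(b, k)).
Clash: constants m and k differ; no unifier exists.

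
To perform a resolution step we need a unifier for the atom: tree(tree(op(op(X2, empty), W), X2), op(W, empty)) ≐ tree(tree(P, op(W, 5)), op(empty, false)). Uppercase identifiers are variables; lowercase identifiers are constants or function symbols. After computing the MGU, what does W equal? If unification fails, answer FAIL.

Decompose tree/2: tree(op(op(X2, empty), W), X2) ≐ tree(P, op(W, 5)),  op(W, empty) ≐ op(empty, false).
Decompose tree/2: op(op(X2, empty), W) ≐ P,  X2 ≐ op(W, 5).
Bind P := op(op(X2, empty), W); no other remaining equation mentions P.
Bind X2 := op(W, 5); no other remaining equation mentions X2. Substituting into the earlier binding gives P := op(op(op(W, 5), empty), W).
Decompose op/2: W ≐ empty,  empty ≐ false.
Bind W := empty; no other remaining equation mentions W. Substituting into the earlier bindings gives P := op(op(op(empty, 5), empty), empty), X2 := op(empty, 5).
Clash: constants empty and false differ; no unifier exists.

FAIL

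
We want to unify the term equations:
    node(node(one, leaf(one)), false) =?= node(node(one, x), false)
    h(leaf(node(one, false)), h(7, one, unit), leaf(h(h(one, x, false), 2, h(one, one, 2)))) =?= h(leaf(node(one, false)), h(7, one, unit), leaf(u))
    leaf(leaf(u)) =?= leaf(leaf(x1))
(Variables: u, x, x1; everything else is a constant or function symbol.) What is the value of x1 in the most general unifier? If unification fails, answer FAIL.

Decompose node/2: node(one, leaf(one)) =?= node(one, x),  false =?= false.
Decompose node/2: one =?= one,  leaf(one) =?= x.
Delete trivial equation one =?= one.
Bind x := leaf(one); substituting into the one remaining equation that mentions x gives: h(leaf(node(one, false)), h(7, one, unit), leaf(h(h(one, leaf(one), false), 2, h(one, one, 2)))) =?= h(leaf(node(one, false)), h(7, one, unit), leaf(u)).
Delete trivial equation false =?= false.
Decompose h/3: leaf(node(one, false)) =?= leaf(node(one, false)),  h(7, one, unit) =?= h(7, one, unit),  leaf(h(h(one, leaf(one), false), 2, h(one, one, 2))) =?= leaf(u).
Delete trivial equation leaf(node(one, false)) =?= leaf(node(one, false)).
Delete trivial equation h(7, one, unit) =?= h(7, one, unit).
Decompose leaf/1: h(h(one, leaf(one), false), 2, h(one, one, 2)) =?= u.
Bind u := h(h(one, leaf(one), false), 2, h(one, one, 2)); substituting into the remaining equation gives: leaf(leaf(h(h(one, leaf(one), false), 2, h(one, one, 2)))) =?= leaf(leaf(x1)).
Decompose leaf/1: leaf(h(h(one, leaf(one), false), 2, h(one, one, 2))) =?= leaf(x1).
Decompose leaf/1: h(h(one, leaf(one), false), 2, h(one, one, 2)) =?= x1.
Bind x1 := h(h(one, leaf(one), false), 2, h(one, one, 2)).
MGU = { x ↦ leaf(one), u ↦ h(h(one, leaf(one), false), 2, h(one, one, 2)), x1 ↦ h(h(one, leaf(one), false), 2, h(one, one, 2)) }, so x1 ↦ h(h(one, leaf(one), false), 2, h(one, one, 2)).

h(h(one, leaf(one), false), 2, h(one, one, 2))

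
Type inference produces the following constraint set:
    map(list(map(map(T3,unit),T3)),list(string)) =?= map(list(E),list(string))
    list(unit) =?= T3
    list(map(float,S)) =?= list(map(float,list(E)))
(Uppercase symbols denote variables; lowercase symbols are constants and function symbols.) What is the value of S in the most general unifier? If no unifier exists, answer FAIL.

list(map(map(list(unit),unit),list(unit)))

Decompose map/2: list(map(map(T3,unit),T3)) =?= list(E),  list(string) =?= list(string).
Decompose list/1: map(map(T3,unit),T3) =?= E.
Bind E := map(map(T3,unit),T3); substituting into the one remaining equation that mentions E gives: list(map(float,S)) =?= list(map(float,list(map(map(T3,unit),T3)))).
Delete trivial equation list(string) =?= list(string).
Bind T3 := list(unit); substituting into the remaining equation gives: list(map(float,S)) =?= list(map(float,list(map(map(list(unit),unit),list(unit))))). Substituting into the earlier binding gives E := map(map(list(unit),unit),list(unit)).
Decompose list/1: map(float,S) =?= map(float,list(map(map(list(unit),unit),list(unit)))).
Decompose map/2: float =?= float,  S =?= list(map(map(list(unit),unit),list(unit))).
Delete trivial equation float =?= float.
Bind S := list(map(map(list(unit),unit),list(unit))).
MGU = { E := map(map(list(unit),unit),list(unit)), T3 := list(unit), S := list(map(map(list(unit),unit),list(unit))) }, so S := list(map(map(list(unit),unit),list(unit))).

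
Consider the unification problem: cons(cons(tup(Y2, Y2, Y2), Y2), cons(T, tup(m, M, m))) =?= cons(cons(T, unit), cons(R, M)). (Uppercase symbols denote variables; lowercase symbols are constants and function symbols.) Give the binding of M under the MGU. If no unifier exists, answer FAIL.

FAIL

Decompose cons/2: cons(tup(Y2, Y2, Y2), Y2) =?= cons(T, unit),  cons(T, tup(m, M, m)) =?= cons(R, M).
Decompose cons/2: tup(Y2, Y2, Y2) =?= T,  Y2 =?= unit.
Bind T := tup(Y2, Y2, Y2); substituting into the one remaining equation that mentions T gives: cons(tup(Y2, Y2, Y2), tup(m, M, m)) =?= cons(R, M).
Bind Y2 := unit; substituting into the remaining equation gives: cons(tup(unit, unit, unit), tup(m, M, m)) =?= cons(R, M). Substituting into the earlier binding gives T := tup(unit, unit, unit).
Decompose cons/2: tup(unit, unit, unit) =?= R,  tup(m, M, m) =?= M.
Bind R := tup(unit, unit, unit); no other remaining equation mentions R.
Occurs check fails: M occurs in tup(m, M, m); the equation M =?= tup(m, M, m) has no finite solution.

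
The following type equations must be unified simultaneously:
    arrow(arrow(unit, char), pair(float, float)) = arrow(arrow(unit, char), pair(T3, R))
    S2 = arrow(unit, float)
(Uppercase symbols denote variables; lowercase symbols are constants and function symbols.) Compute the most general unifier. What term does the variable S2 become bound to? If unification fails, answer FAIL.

Decompose arrow/2: arrow(unit, char) = arrow(unit, char),  pair(float, float) = pair(T3, R).
Delete trivial equation arrow(unit, char) = arrow(unit, char).
Decompose pair/2: float = T3,  float = R.
Bind T3 := float; no other remaining equation mentions T3.
Bind R := float; no other remaining equation mentions R.
Bind S2 := arrow(unit, float).
MGU = { T3 ↦ float, R ↦ float, S2 ↦ arrow(unit, float) }, so S2 ↦ arrow(unit, float).

arrow(unit, float)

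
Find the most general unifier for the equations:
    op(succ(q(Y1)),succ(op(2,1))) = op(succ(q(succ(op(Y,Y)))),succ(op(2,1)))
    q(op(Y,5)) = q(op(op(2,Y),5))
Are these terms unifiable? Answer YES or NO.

NO

Decompose op/2: succ(q(Y1)) = succ(q(succ(op(Y,Y)))),  succ(op(2,1)) = succ(op(2,1)).
Decompose succ/1: q(Y1) = q(succ(op(Y,Y))).
Decompose q/1: Y1 = succ(op(Y,Y)).
Bind Y1 := succ(op(Y,Y)); no other remaining equation mentions Y1.
Delete trivial equation succ(op(2,1)) = succ(op(2,1)).
Decompose q/1: op(Y,5) = op(op(2,Y),5).
Decompose op/2: Y = op(2,Y),  5 = 5.
Occurs check fails: Y occurs in op(2,Y); the equation Y = op(2,Y) has no finite solution.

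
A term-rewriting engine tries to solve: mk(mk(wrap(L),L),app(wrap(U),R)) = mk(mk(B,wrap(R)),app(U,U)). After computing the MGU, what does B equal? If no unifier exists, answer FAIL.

Decompose mk/2: mk(wrap(L),L) = mk(B,wrap(R)),  app(wrap(U),R) = app(U,U).
Decompose mk/2: wrap(L) = B,  L = wrap(R).
Bind B := wrap(L); no other remaining equation mentions B.
Bind L := wrap(R); no other remaining equation mentions L. Substituting into the earlier binding gives B := wrap(wrap(R)).
Decompose app/2: wrap(U) = U,  R = U.
Occurs check fails: U occurs in wrap(U); the equation U = wrap(U) has no finite solution.

FAIL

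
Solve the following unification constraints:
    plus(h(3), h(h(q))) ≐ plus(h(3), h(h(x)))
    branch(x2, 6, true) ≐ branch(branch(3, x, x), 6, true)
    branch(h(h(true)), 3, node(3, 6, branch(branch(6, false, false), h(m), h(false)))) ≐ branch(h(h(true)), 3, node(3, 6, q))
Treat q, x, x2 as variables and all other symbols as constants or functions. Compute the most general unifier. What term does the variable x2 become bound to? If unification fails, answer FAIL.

branch(3, branch(branch(6, false, false), h(m), h(false)), branch(branch(6, false, false), h(m), h(false)))

Decompose plus/2: h(3) ≐ h(3),  h(h(q)) ≐ h(h(x)).
Delete trivial equation h(3) ≐ h(3).
Decompose h/1: h(q) ≐ h(x).
Decompose h/1: q ≐ x.
Bind q := x; substituting into the one remaining equation that mentions q gives: branch(h(h(true)), 3, node(3, 6, branch(branch(6, false, false), h(m), h(false)))) ≐ branch(h(h(true)), 3, node(3, 6, x)).
Decompose branch/3: x2 ≐ branch(3, x, x),  6 ≐ 6,  true ≐ true.
Bind x2 := branch(3, x, x); no other remaining equation mentions x2.
Delete trivial equation 6 ≐ 6.
Delete trivial equation true ≐ true.
Decompose branch/3: h(h(true)) ≐ h(h(true)),  3 ≐ 3,  node(3, 6, branch(branch(6, false, false), h(m), h(false))) ≐ node(3, 6, x).
Delete trivial equation h(h(true)) ≐ h(h(true)).
Delete trivial equation 3 ≐ 3.
Decompose node/3: 3 ≐ 3,  6 ≐ 6,  branch(branch(6, false, false), h(m), h(false)) ≐ x.
Delete trivial equation 3 ≐ 3.
Delete trivial equation 6 ≐ 6.
Bind x := branch(branch(6, false, false), h(m), h(false)). Substituting into the earlier bindings gives q := branch(branch(6, false, false), h(m), h(false)), x2 := branch(3, branch(branch(6, false, false), h(m), h(false)), branch(branch(6, false, false), h(m), h(false))).
MGU = { q -> branch(branch(6, false, false), h(m), h(false)), x2 -> branch(3, branch(branch(6, false, false), h(m), h(false)), branch(branch(6, false, false), h(m), h(false))), x -> branch(branch(6, false, false), h(m), h(false)) }, so x2 -> branch(3, branch(branch(6, false, false), h(m), h(false)), branch(branch(6, false, false), h(m), h(false))).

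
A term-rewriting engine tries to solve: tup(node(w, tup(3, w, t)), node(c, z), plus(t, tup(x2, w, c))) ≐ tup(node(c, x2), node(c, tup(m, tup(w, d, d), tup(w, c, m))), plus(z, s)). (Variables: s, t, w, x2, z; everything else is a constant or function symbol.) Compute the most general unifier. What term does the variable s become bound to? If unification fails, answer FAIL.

Decompose tup/3: node(w, tup(3, w, t)) ≐ node(c, x2),  node(c, z) ≐ node(c, tup(m, tup(w, d, d), tup(w, c, m))),  plus(t, tup(x2, w, c)) ≐ plus(z, s).
Decompose node/2: w ≐ c,  tup(3, w, t) ≐ x2.
Bind w := c; substituting into the remaining equations gives: tup(3, c, t) ≐ x2,  node(c, z) ≐ node(c, tup(m, tup(c, d, d), tup(c, c, m))),  plus(t, tup(x2, c, c)) ≐ plus(z, s).
Bind x2 := tup(3, c, t); substituting into the one remaining equation that mentions x2 gives: plus(t, tup(tup(3, c, t), c, c)) ≐ plus(z, s).
Decompose node/2: c ≐ c,  z ≐ tup(m, tup(c, d, d), tup(c, c, m)).
Delete trivial equation c ≐ c.
Bind z := tup(m, tup(c, d, d), tup(c, c, m)); substituting into the remaining equation gives: plus(t, tup(tup(3, c, t), c, c)) ≐ plus(tup(m, tup(c, d, d), tup(c, c, m)), s).
Decompose plus/2: t ≐ tup(m, tup(c, d, d), tup(c, c, m)),  tup(tup(3, c, t), c, c) ≐ s.
Bind t := tup(m, tup(c, d, d), tup(c, c, m)); substituting into the remaining equation gives: tup(tup(3, c, tup(m, tup(c, d, d), tup(c, c, m))), c, c) ≐ s. Substituting into the earlier binding gives x2 := tup(3, c, tup(m, tup(c, d, d), tup(c, c, m))).
Bind s := tup(tup(3, c, tup(m, tup(c, d, d), tup(c, c, m))), c, c).
MGU = { w := c, x2 := tup(3, c, tup(m, tup(c, d, d), tup(c, c, m))), z := tup(m, tup(c, d, d), tup(c, c, m)), t := tup(m, tup(c, d, d), tup(c, c, m)), s := tup(tup(3, c, tup(m, tup(c, d, d), tup(c, c, m))), c, c) }, so s := tup(tup(3, c, tup(m, tup(c, d, d), tup(c, c, m))), c, c).

tup(tup(3, c, tup(m, tup(c, d, d), tup(c, c, m))), c, c)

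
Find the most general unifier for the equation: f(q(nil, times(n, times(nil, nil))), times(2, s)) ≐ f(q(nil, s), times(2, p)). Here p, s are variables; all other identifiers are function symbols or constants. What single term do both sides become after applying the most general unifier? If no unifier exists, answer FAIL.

Decompose f/2: q(nil, times(n, times(nil, nil))) ≐ q(nil, s),  times(2, s) ≐ times(2, p).
Decompose q/2: nil ≐ nil,  times(n, times(nil, nil)) ≐ s.
Delete trivial equation nil ≐ nil.
Bind s := times(n, times(nil, nil)); substituting into the remaining equation gives: times(2, times(n, times(nil, nil))) ≐ times(2, p).
Decompose times/2: 2 ≐ 2,  times(n, times(nil, nil)) ≐ p.
Delete trivial equation 2 ≐ 2.
Bind p := times(n, times(nil, nil)).
Applying the MGU to either side gives f(q(nil, times(n, times(nil, nil))), times(2, times(n, times(nil, nil)))).

f(q(nil, times(n, times(nil, nil))), times(2, times(n, times(nil, nil))))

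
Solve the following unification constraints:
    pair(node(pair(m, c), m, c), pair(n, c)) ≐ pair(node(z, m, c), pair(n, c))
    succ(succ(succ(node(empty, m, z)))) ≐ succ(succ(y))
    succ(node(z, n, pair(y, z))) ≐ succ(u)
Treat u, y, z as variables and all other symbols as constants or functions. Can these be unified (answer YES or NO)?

Decompose pair/2: node(pair(m, c), m, c) ≐ node(z, m, c),  pair(n, c) ≐ pair(n, c).
Decompose node/3: pair(m, c) ≐ z,  m ≐ m,  c ≐ c.
Bind z := pair(m, c); substituting into the 2 remaining equations that mention z gives: succ(succ(succ(node(empty, m, pair(m, c))))) ≐ succ(succ(y)),  succ(node(pair(m, c), n, pair(y, pair(m, c)))) ≐ succ(u).
Delete trivial equation m ≐ m.
Delete trivial equation c ≐ c.
Delete trivial equation pair(n, c) ≐ pair(n, c).
Decompose succ/1: succ(succ(node(empty, m, pair(m, c)))) ≐ succ(y).
Decompose succ/1: succ(node(empty, m, pair(m, c))) ≐ y.
Bind y := succ(node(empty, m, pair(m, c))); substituting into the remaining equation gives: succ(node(pair(m, c), n, pair(succ(node(empty, m, pair(m, c))), pair(m, c)))) ≐ succ(u).
Decompose succ/1: node(pair(m, c), n, pair(succ(node(empty, m, pair(m, c))), pair(m, c))) ≐ u.
Bind u := node(pair(m, c), n, pair(succ(node(empty, m, pair(m, c))), pair(m, c))).
No equations remain and no clash or occurs-check failure arose, so a unifier exists.

YES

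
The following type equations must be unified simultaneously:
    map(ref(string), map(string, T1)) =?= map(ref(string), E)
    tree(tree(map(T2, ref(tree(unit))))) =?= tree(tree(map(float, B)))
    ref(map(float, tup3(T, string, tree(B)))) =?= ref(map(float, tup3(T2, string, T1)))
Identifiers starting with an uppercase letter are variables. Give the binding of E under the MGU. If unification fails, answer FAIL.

Decompose map/2: ref(string) =?= ref(string),  map(string, T1) =?= E.
Delete trivial equation ref(string) =?= ref(string).
Bind E := map(string, T1); no other remaining equation mentions E.
Decompose tree/1: tree(map(T2, ref(tree(unit)))) =?= tree(map(float, B)).
Decompose tree/1: map(T2, ref(tree(unit))) =?= map(float, B).
Decompose map/2: T2 =?= float,  ref(tree(unit)) =?= B.
Bind T2 := float; substituting into the one remaining equation that mentions T2 gives: ref(map(float, tup3(T, string, tree(B)))) =?= ref(map(float, tup3(float, string, T1))).
Bind B := ref(tree(unit)); substituting into the remaining equation gives: ref(map(float, tup3(T, string, tree(ref(tree(unit)))))) =?= ref(map(float, tup3(float, string, T1))).
Decompose ref/1: map(float, tup3(T, string, tree(ref(tree(unit))))) =?= map(float, tup3(float, string, T1)).
Decompose map/2: float =?= float,  tup3(T, string, tree(ref(tree(unit)))) =?= tup3(float, string, T1).
Delete trivial equation float =?= float.
Decompose tup3/3: T =?= float,  string =?= string,  tree(ref(tree(unit))) =?= T1.
Bind T := float; no other remaining equation mentions T.
Delete trivial equation string =?= string.
Bind T1 := tree(ref(tree(unit))). Substituting into the earlier binding gives E := map(string, tree(ref(tree(unit)))).
MGU = { E -> map(string, tree(ref(tree(unit)))), T2 -> float, B -> ref(tree(unit)), T -> float, T1 -> tree(ref(tree(unit))) }, so E -> map(string, tree(ref(tree(unit)))).

map(string, tree(ref(tree(unit))))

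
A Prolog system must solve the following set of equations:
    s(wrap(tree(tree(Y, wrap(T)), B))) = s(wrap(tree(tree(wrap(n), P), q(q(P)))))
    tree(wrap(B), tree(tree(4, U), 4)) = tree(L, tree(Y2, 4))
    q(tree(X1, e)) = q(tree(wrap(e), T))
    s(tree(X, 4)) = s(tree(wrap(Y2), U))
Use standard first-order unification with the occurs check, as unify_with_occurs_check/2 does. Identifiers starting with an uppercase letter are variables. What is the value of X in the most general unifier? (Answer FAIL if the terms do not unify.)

wrap(tree(4, 4))

Decompose s/1: wrap(tree(tree(Y, wrap(T)), B)) = wrap(tree(tree(wrap(n), P), q(q(P)))).
Decompose wrap/1: tree(tree(Y, wrap(T)), B) = tree(tree(wrap(n), P), q(q(P))).
Decompose tree/2: tree(Y, wrap(T)) = tree(wrap(n), P),  B = q(q(P)).
Decompose tree/2: Y = wrap(n),  wrap(T) = P.
Bind Y := wrap(n); no other remaining equation mentions Y.
Bind P := wrap(T); substituting into the one remaining equation that mentions P gives: B = q(q(wrap(T))).
Bind B := q(q(wrap(T))); substituting into the one remaining equation that mentions B gives: tree(wrap(q(q(wrap(T)))), tree(tree(4, U), 4)) = tree(L, tree(Y2, 4)).
Decompose tree/2: wrap(q(q(wrap(T)))) = L,  tree(tree(4, U), 4) = tree(Y2, 4).
Bind L := wrap(q(q(wrap(T)))); no other remaining equation mentions L.
Decompose tree/2: tree(4, U) = Y2,  4 = 4.
Bind Y2 := tree(4, U); substituting into the one remaining equation that mentions Y2 gives: s(tree(X, 4)) = s(tree(wrap(tree(4, U)), U)).
Delete trivial equation 4 = 4.
Decompose q/1: tree(X1, e) = tree(wrap(e), T).
Decompose tree/2: X1 = wrap(e),  e = T.
Bind X1 := wrap(e); no other remaining equation mentions X1.
Bind T := e; no other remaining equation mentions T. Substituting into the earlier bindings gives P := wrap(e), B := q(q(wrap(e))), L := wrap(q(q(wrap(e)))).
Decompose s/1: tree(X, 4) = tree(wrap(tree(4, U)), U).
Decompose tree/2: X = wrap(tree(4, U)),  4 = U.
Bind X := wrap(tree(4, U)); no other remaining equation mentions X.
Bind U := 4. Substituting into the earlier bindings gives Y2 := tree(4, 4), X := wrap(tree(4, 4)).
MGU = { Y -> wrap(n), P -> wrap(e), B -> q(q(wrap(e))), L -> wrap(q(q(wrap(e)))), Y2 -> tree(4, 4), X1 -> wrap(e), T -> e, X -> wrap(tree(4, 4)), U -> 4 }, so X -> wrap(tree(4, 4)).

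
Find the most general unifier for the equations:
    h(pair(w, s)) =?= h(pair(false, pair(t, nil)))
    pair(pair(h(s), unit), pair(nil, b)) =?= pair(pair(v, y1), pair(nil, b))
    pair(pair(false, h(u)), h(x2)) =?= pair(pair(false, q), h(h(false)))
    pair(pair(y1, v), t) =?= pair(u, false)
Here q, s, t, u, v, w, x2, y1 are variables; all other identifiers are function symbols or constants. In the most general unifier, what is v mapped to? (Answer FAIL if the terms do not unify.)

Decompose h/1: pair(w, s) =?= pair(false, pair(t, nil)).
Decompose pair/2: w =?= false,  s =?= pair(t, nil).
Bind w := false; no other remaining equation mentions w.
Bind s := pair(t, nil); substituting into the one remaining equation that mentions s gives: pair(pair(h(pair(t, nil)), unit), pair(nil, b)) =?= pair(pair(v, y1), pair(nil, b)).
Decompose pair/2: pair(h(pair(t, nil)), unit) =?= pair(v, y1),  pair(nil, b) =?= pair(nil, b).
Decompose pair/2: h(pair(t, nil)) =?= v,  unit =?= y1.
Bind v := h(pair(t, nil)); substituting into the one remaining equation that mentions v gives: pair(pair(y1, h(pair(t, nil))), t) =?= pair(u, false).
Bind y1 := unit; substituting into the one remaining equation that mentions y1 gives: pair(pair(unit, h(pair(t, nil))), t) =?= pair(u, false).
Delete trivial equation pair(nil, b) =?= pair(nil, b).
Decompose pair/2: pair(false, h(u)) =?= pair(false, q),  h(x2) =?= h(h(false)).
Decompose pair/2: false =?= false,  h(u) =?= q.
Delete trivial equation false =?= false.
Bind q := h(u); no other remaining equation mentions q.
Decompose h/1: x2 =?= h(false).
Bind x2 := h(false); no other remaining equation mentions x2.
Decompose pair/2: pair(unit, h(pair(t, nil))) =?= u,  t =?= false.
Bind u := pair(unit, h(pair(t, nil))); no other remaining equation mentions u. Substituting into the earlier binding gives q := h(pair(unit, h(pair(t, nil)))).
Bind t := false. Substituting into the earlier bindings gives s := pair(false, nil), v := h(pair(false, nil)), q := h(pair(unit, h(pair(false, nil)))), u := pair(unit, h(pair(false, nil))).
MGU = { w -> false, s -> pair(false, nil), v -> h(pair(false, nil)), y1 -> unit, q -> h(pair(unit, h(pair(false, nil)))), x2 -> h(false), u -> pair(unit, h(pair(false, nil))), t -> false }, so v -> h(pair(false, nil)).

h(pair(false, nil))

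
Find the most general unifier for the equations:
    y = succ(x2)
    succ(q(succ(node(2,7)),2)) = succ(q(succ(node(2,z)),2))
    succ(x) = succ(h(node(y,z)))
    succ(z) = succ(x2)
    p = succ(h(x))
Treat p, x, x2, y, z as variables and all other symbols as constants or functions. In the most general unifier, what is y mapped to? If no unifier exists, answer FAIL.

Bind y := succ(x2); substituting into the one remaining equation that mentions y gives: succ(x) = succ(h(node(succ(x2),z))).
Decompose succ/1: q(succ(node(2,7)),2) = q(succ(node(2,z)),2).
Decompose q/2: succ(node(2,7)) = succ(node(2,z)),  2 = 2.
Decompose succ/1: node(2,7) = node(2,z).
Decompose node/2: 2 = 2,  7 = z.
Delete trivial equation 2 = 2.
Bind z := 7; substituting into the 2 remaining equations that mention z gives: succ(x) = succ(h(node(succ(x2),7))),  succ(7) = succ(x2).
Delete trivial equation 2 = 2.
Decompose succ/1: x = h(node(succ(x2),7)).
Bind x := h(node(succ(x2),7)); substituting into the one remaining equation that mentions x gives: p = succ(h(h(node(succ(x2),7)))).
Decompose succ/1: 7 = x2.
Bind x2 := 7; substituting into the remaining equation gives: p = succ(h(h(node(succ(7),7)))). Substituting into the earlier bindings gives y := succ(7), x := h(node(succ(7),7)).
Bind p := succ(h(h(node(succ(7),7)))).
MGU = { y ↦ succ(7), z ↦ 7, x ↦ h(node(succ(7),7)), x2 ↦ 7, p ↦ succ(h(h(node(succ(7),7)))) }, so y ↦ succ(7).

succ(7)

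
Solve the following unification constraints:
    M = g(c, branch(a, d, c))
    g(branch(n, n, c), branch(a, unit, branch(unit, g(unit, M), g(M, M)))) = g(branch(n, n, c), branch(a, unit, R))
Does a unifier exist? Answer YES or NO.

YES

Bind M := g(c, branch(a, d, c)); substituting into the remaining equation gives: g(branch(n, n, c), branch(a, unit, branch(unit, g(unit, g(c, branch(a, d, c))), g(g(c, branch(a, d, c)), g(c, branch(a, d, c)))))) = g(branch(n, n, c), branch(a, unit, R)).
Decompose g/2: branch(n, n, c) = branch(n, n, c),  branch(a, unit, branch(unit, g(unit, g(c, branch(a, d, c))), g(g(c, branch(a, d, c)), g(c, branch(a, d, c))))) = branch(a, unit, R).
Delete trivial equation branch(n, n, c) = branch(n, n, c).
Decompose branch/3: a = a,  unit = unit,  branch(unit, g(unit, g(c, branch(a, d, c))), g(g(c, branch(a, d, c)), g(c, branch(a, d, c)))) = R.
Delete trivial equation a = a.
Delete trivial equation unit = unit.
Bind R := branch(unit, g(unit, g(c, branch(a, d, c))), g(g(c, branch(a, d, c)), g(c, branch(a, d, c)))).
No equations remain and no clash or occurs-check failure arose, so a unifier exists.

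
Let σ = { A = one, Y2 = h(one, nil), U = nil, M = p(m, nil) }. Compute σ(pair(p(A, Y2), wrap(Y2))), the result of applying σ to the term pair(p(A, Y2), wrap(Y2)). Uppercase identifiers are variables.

pair(p(one, h(one, nil)), wrap(h(one, nil)))

Replace each occurrence of A with one.
Replace each occurrence of Y2 with h(one, nil).
Result: pair(p(one, h(one, nil)), wrap(h(one, nil))).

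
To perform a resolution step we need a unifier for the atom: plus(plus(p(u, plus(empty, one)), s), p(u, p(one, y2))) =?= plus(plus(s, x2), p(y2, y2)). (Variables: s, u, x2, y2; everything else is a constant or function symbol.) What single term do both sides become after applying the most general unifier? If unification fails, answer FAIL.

FAIL

Decompose plus/2: plus(p(u, plus(empty, one)), s) =?= plus(s, x2),  p(u, p(one, y2)) =?= p(y2, y2).
Decompose plus/2: p(u, plus(empty, one)) =?= s,  s =?= x2.
Bind s := p(u, plus(empty, one)); substituting into the one remaining equation that mentions s gives: p(u, plus(empty, one)) =?= x2.
Bind x2 := p(u, plus(empty, one)); no other remaining equation mentions x2.
Decompose p/2: u =?= y2,  p(one, y2) =?= y2.
Bind u := y2; no other remaining equation mentions u. Substituting into the earlier bindings gives s := p(y2, plus(empty, one)), x2 := p(y2, plus(empty, one)).
Occurs check fails: y2 occurs in p(one, y2); the equation y2 =?= p(one, y2) has no finite solution.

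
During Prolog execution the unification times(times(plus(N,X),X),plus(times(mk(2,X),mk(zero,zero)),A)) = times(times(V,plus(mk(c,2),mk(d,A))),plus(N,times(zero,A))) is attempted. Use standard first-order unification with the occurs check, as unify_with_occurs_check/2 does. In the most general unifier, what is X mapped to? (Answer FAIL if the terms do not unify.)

Decompose times/2: times(plus(N,X),X) = times(V,plus(mk(c,2),mk(d,A))),  plus(times(mk(2,X),mk(zero,zero)),A) = plus(N,times(zero,A)).
Decompose times/2: plus(N,X) = V,  X = plus(mk(c,2),mk(d,A)).
Bind V := plus(N,X); no other remaining equation mentions V.
Bind X := plus(mk(c,2),mk(d,A)); substituting into the remaining equation gives: plus(times(mk(2,plus(mk(c,2),mk(d,A))),mk(zero,zero)),A) = plus(N,times(zero,A)). Substituting into the earlier binding gives V := plus(N,plus(mk(c,2),mk(d,A))).
Decompose plus/2: times(mk(2,plus(mk(c,2),mk(d,A))),mk(zero,zero)) = N,  A = times(zero,A).
Bind N := times(mk(2,plus(mk(c,2),mk(d,A))),mk(zero,zero)); no other remaining equation mentions N. Substituting into the earlier binding gives V := plus(times(mk(2,plus(mk(c,2),mk(d,A))),mk(zero,zero)),plus(mk(c,2),mk(d,A))).
Occurs check fails: A occurs in times(zero,A); the equation A = times(zero,A) has no finite solution.

FAIL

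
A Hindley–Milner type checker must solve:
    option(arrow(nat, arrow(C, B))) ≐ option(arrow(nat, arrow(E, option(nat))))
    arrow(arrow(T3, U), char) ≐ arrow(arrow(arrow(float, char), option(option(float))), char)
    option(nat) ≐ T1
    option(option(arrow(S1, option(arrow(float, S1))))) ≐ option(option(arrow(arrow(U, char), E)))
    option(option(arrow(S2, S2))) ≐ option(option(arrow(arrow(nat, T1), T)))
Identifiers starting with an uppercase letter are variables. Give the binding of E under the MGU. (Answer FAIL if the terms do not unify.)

option(arrow(float, arrow(option(option(float)), char)))

Decompose option/1: arrow(nat, arrow(C, B)) ≐ arrow(nat, arrow(E, option(nat))).
Decompose arrow/2: nat ≐ nat,  arrow(C, B) ≐ arrow(E, option(nat)).
Delete trivial equation nat ≐ nat.
Decompose arrow/2: C ≐ E,  B ≐ option(nat).
Bind C := E; no other remaining equation mentions C.
Bind B := option(nat); no other remaining equation mentions B.
Decompose arrow/2: arrow(T3, U) ≐ arrow(arrow(float, char), option(option(float))),  char ≐ char.
Decompose arrow/2: T3 ≐ arrow(float, char),  U ≐ option(option(float)).
Bind T3 := arrow(float, char); no other remaining equation mentions T3.
Bind U := option(option(float)); substituting into the one remaining equation that mentions U gives: option(option(arrow(S1, option(arrow(float, S1))))) ≐ option(option(arrow(arrow(option(option(float)), char), E))).
Delete trivial equation char ≐ char.
Bind T1 := option(nat); substituting into the one remaining equation that mentions T1 gives: option(option(arrow(S2, S2))) ≐ option(option(arrow(arrow(nat, option(nat)), T))).
Decompose option/1: option(arrow(S1, option(arrow(float, S1)))) ≐ option(arrow(arrow(option(option(float)), char), E)).
Decompose option/1: arrow(S1, option(arrow(float, S1))) ≐ arrow(arrow(option(option(float)), char), E).
Decompose arrow/2: S1 ≐ arrow(option(option(float)), char),  option(arrow(float, S1)) ≐ E.
Bind S1 := arrow(option(option(float)), char); substituting into the one remaining equation that mentions S1 gives: option(arrow(float, arrow(option(option(float)), char))) ≐ E.
Bind E := option(arrow(float, arrow(option(option(float)), char))); no other remaining equation mentions E. Substituting into the earlier binding gives C := option(arrow(float, arrow(option(option(float)), char))).
Decompose option/1: option(arrow(S2, S2)) ≐ option(arrow(arrow(nat, option(nat)), T)).
Decompose option/1: arrow(S2, S2) ≐ arrow(arrow(nat, option(nat)), T).
Decompose arrow/2: S2 ≐ arrow(nat, option(nat)),  S2 ≐ T.
Bind S2 := arrow(nat, option(nat)); substituting into the remaining equation gives: arrow(nat, option(nat)) ≐ T.
Bind T := arrow(nat, option(nat)).
MGU = { C := option(arrow(float, arrow(option(option(float)), char))), B := option(nat), T3 := arrow(float, char), U := option(option(float)), T1 := option(nat), S1 := arrow(option(option(float)), char), E := option(arrow(float, arrow(option(option(float)), char))), S2 := arrow(nat, option(nat)), T := arrow(nat, option(nat)) }, so E := option(arrow(float, arrow(option(option(float)), char))).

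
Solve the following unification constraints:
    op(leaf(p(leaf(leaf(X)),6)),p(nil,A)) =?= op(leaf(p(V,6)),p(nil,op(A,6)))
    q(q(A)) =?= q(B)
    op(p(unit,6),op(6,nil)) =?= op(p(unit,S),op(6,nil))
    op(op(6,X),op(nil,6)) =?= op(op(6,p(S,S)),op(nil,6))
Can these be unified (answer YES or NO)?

Decompose op/2: leaf(p(leaf(leaf(X)),6)) =?= leaf(p(V,6)),  p(nil,A) =?= p(nil,op(A,6)).
Decompose leaf/1: p(leaf(leaf(X)),6) =?= p(V,6).
Decompose p/2: leaf(leaf(X)) =?= V,  6 =?= 6.
Bind V := leaf(leaf(X)); no other remaining equation mentions V.
Delete trivial equation 6 =?= 6.
Decompose p/2: nil =?= nil,  A =?= op(A,6).
Delete trivial equation nil =?= nil.
Occurs check fails: A occurs in op(A,6); the equation A =?= op(A,6) has no finite solution.

NO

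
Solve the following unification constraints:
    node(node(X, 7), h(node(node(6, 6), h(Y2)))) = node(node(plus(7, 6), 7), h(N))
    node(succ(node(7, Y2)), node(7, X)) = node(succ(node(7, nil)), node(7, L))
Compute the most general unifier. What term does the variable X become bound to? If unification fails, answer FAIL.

plus(7, 6)

Decompose node/2: node(X, 7) = node(plus(7, 6), 7),  h(node(node(6, 6), h(Y2))) = h(N).
Decompose node/2: X = plus(7, 6),  7 = 7.
Bind X := plus(7, 6); substituting into the one remaining equation that mentions X gives: node(succ(node(7, Y2)), node(7, plus(7, 6))) = node(succ(node(7, nil)), node(7, L)).
Delete trivial equation 7 = 7.
Decompose h/1: node(node(6, 6), h(Y2)) = N.
Bind N := node(node(6, 6), h(Y2)); no other remaining equation mentions N.
Decompose node/2: succ(node(7, Y2)) = succ(node(7, nil)),  node(7, plus(7, 6)) = node(7, L).
Decompose succ/1: node(7, Y2) = node(7, nil).
Decompose node/2: 7 = 7,  Y2 = nil.
Delete trivial equation 7 = 7.
Bind Y2 := nil; no other remaining equation mentions Y2. Substituting into the earlier binding gives N := node(node(6, 6), h(nil)).
Decompose node/2: 7 = 7,  plus(7, 6) = L.
Delete trivial equation 7 = 7.
Bind L := plus(7, 6).
MGU = { X -> plus(7, 6), N -> node(node(6, 6), h(nil)), Y2 -> nil, L -> plus(7, 6) }, so X -> plus(7, 6).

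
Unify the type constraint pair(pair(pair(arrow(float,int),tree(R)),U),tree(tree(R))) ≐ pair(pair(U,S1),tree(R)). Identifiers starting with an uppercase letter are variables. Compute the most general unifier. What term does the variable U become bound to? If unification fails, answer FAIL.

FAIL

Decompose pair/2: pair(pair(arrow(float,int),tree(R)),U) ≐ pair(U,S1),  tree(tree(R)) ≐ tree(R).
Decompose pair/2: pair(arrow(float,int),tree(R)) ≐ U,  U ≐ S1.
Bind U := pair(arrow(float,int),tree(R)); substituting into the one remaining equation that mentions U gives: pair(arrow(float,int),tree(R)) ≐ S1.
Bind S1 := pair(arrow(float,int),tree(R)); no other remaining equation mentions S1.
Decompose tree/1: tree(R) ≐ R.
Occurs check fails: R occurs in tree(R); the equation R ≐ tree(R) has no finite solution.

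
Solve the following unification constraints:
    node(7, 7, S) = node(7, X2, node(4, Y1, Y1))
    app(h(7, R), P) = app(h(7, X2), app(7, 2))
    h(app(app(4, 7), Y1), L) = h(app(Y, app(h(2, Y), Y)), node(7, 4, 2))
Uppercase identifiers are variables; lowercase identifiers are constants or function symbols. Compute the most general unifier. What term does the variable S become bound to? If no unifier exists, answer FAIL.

Decompose node/3: 7 = 7,  7 = X2,  S = node(4, Y1, Y1).
Delete trivial equation 7 = 7.
Bind X2 := 7; substituting into the one remaining equation that mentions X2 gives: app(h(7, R), P) = app(h(7, 7), app(7, 2)).
Bind S := node(4, Y1, Y1); no other remaining equation mentions S.
Decompose app/2: h(7, R) = h(7, 7),  P = app(7, 2).
Decompose h/2: 7 = 7,  R = 7.
Delete trivial equation 7 = 7.
Bind R := 7; no other remaining equation mentions R.
Bind P := app(7, 2); no other remaining equation mentions P.
Decompose h/2: app(app(4, 7), Y1) = app(Y, app(h(2, Y), Y)),  L = node(7, 4, 2).
Decompose app/2: app(4, 7) = Y,  Y1 = app(h(2, Y), Y).
Bind Y := app(4, 7); substituting into the one remaining equation that mentions Y gives: Y1 = app(h(2, app(4, 7)), app(4, 7)).
Bind Y1 := app(h(2, app(4, 7)), app(4, 7)); no other remaining equation mentions Y1. Substituting into the earlier binding gives S := node(4, app(h(2, app(4, 7)), app(4, 7)), app(h(2, app(4, 7)), app(4, 7))).
Bind L := node(7, 4, 2).
MGU = { X2 ↦ 7, S ↦ node(4, app(h(2, app(4, 7)), app(4, 7)), app(h(2, app(4, 7)), app(4, 7))), R ↦ 7, P ↦ app(7, 2), Y ↦ app(4, 7), Y1 ↦ app(h(2, app(4, 7)), app(4, 7)), L ↦ node(7, 4, 2) }, so S ↦ node(4, app(h(2, app(4, 7)), app(4, 7)), app(h(2, app(4, 7)), app(4, 7))).

node(4, app(h(2, app(4, 7)), app(4, 7)), app(h(2, app(4, 7)), app(4, 7)))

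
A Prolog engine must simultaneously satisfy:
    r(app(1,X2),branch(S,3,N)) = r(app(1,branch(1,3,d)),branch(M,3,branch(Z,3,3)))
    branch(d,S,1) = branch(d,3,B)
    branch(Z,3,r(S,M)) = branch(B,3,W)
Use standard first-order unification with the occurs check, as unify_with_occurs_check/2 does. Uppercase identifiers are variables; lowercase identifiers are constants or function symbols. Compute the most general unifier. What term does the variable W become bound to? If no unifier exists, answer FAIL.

r(3,3)

Decompose r/2: app(1,X2) = app(1,branch(1,3,d)),  branch(S,3,N) = branch(M,3,branch(Z,3,3)).
Decompose app/2: 1 = 1,  X2 = branch(1,3,d).
Delete trivial equation 1 = 1.
Bind X2 := branch(1,3,d); no other remaining equation mentions X2.
Decompose branch/3: S = M,  3 = 3,  N = branch(Z,3,3).
Bind S := M; substituting into the 2 remaining equations that mention S gives: branch(d,M,1) = branch(d,3,B),  branch(Z,3,r(M,M)) = branch(B,3,W).
Delete trivial equation 3 = 3.
Bind N := branch(Z,3,3); no other remaining equation mentions N.
Decompose branch/3: d = d,  M = 3,  1 = B.
Delete trivial equation d = d.
Bind M := 3; substituting into the one remaining equation that mentions M gives: branch(Z,3,r(3,3)) = branch(B,3,W). Substituting into the earlier binding gives S := 3.
Bind B := 1; substituting into the remaining equation gives: branch(Z,3,r(3,3)) = branch(1,3,W).
Decompose branch/3: Z = 1,  3 = 3,  r(3,3) = W.
Bind Z := 1; no other remaining equation mentions Z. Substituting into the earlier binding gives N := branch(1,3,3).
Delete trivial equation 3 = 3.
Bind W := r(3,3).
MGU = { X2 ↦ branch(1,3,d), S ↦ 3, N ↦ branch(1,3,3), M ↦ 3, B ↦ 1, Z ↦ 1, W ↦ r(3,3) }, so W ↦ r(3,3).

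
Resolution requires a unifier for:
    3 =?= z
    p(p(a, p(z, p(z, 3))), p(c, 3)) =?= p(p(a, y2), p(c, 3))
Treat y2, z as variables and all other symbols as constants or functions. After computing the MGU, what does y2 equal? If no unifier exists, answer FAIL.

Bind z := 3; substituting into the remaining equation gives: p(p(a, p(3, p(3, 3))), p(c, 3)) =?= p(p(a, y2), p(c, 3)).
Decompose p/2: p(a, p(3, p(3, 3))) =?= p(a, y2),  p(c, 3) =?= p(c, 3).
Decompose p/2: a =?= a,  p(3, p(3, 3)) =?= y2.
Delete trivial equation a =?= a.
Bind y2 := p(3, p(3, 3)); no other remaining equation mentions y2.
Delete trivial equation p(c, 3) =?= p(c, 3).
MGU = { z := 3, y2 := p(3, p(3, 3)) }, so y2 := p(3, p(3, 3)).

p(3, p(3, 3))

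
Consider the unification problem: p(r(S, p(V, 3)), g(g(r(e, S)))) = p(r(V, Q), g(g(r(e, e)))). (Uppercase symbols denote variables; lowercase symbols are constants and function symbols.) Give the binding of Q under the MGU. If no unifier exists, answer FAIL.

p(e, 3)

Decompose p/2: r(S, p(V, 3)) = r(V, Q),  g(g(r(e, S))) = g(g(r(e, e))).
Decompose r/2: S = V,  p(V, 3) = Q.
Bind S := V; substituting into the one remaining equation that mentions S gives: g(g(r(e, V))) = g(g(r(e, e))).
Bind Q := p(V, 3); no other remaining equation mentions Q.
Decompose g/1: g(r(e, V)) = g(r(e, e)).
Decompose g/1: r(e, V) = r(e, e).
Decompose r/2: e = e,  V = e.
Delete trivial equation e = e.
Bind V := e. Substituting into the earlier bindings gives S := e, Q := p(e, 3).
MGU = { S := e, Q := p(e, 3), V := e }, so Q := p(e, 3).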